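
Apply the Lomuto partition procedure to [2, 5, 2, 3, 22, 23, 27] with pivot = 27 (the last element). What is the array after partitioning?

Lomuto partition with pivot = 27:

Initial array: [2, 5, 2, 3, 22, 23, 27]

arr[0]=2 <= 27: swap with position 0, array becomes [2, 5, 2, 3, 22, 23, 27]
arr[1]=5 <= 27: swap with position 1, array becomes [2, 5, 2, 3, 22, 23, 27]
arr[2]=2 <= 27: swap with position 2, array becomes [2, 5, 2, 3, 22, 23, 27]
arr[3]=3 <= 27: swap with position 3, array becomes [2, 5, 2, 3, 22, 23, 27]
arr[4]=22 <= 27: swap with position 4, array becomes [2, 5, 2, 3, 22, 23, 27]
arr[5]=23 <= 27: swap with position 5, array becomes [2, 5, 2, 3, 22, 23, 27]

Place pivot at position 6: [2, 5, 2, 3, 22, 23, 27]
Pivot position: 6

After partitioning with pivot 27, the array becomes [2, 5, 2, 3, 22, 23, 27]. The pivot is placed at index 6. All elements to the left of the pivot are <= 27, and all elements to the right are > 27.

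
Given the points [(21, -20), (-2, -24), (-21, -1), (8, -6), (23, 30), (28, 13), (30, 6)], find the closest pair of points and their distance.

Computing all pairwise distances among 7 points:

d((21, -20), (-2, -24)) = 23.3452
d((21, -20), (-21, -1)) = 46.0977
d((21, -20), (8, -6)) = 19.105
d((21, -20), (23, 30)) = 50.04
d((21, -20), (28, 13)) = 33.7343
d((21, -20), (30, 6)) = 27.5136
d((-2, -24), (-21, -1)) = 29.8329
d((-2, -24), (8, -6)) = 20.5913
d((-2, -24), (23, 30)) = 59.5063
d((-2, -24), (28, 13)) = 47.634
d((-2, -24), (30, 6)) = 43.8634
d((-21, -1), (8, -6)) = 29.4279
d((-21, -1), (23, 30)) = 53.8238
d((-21, -1), (28, 13)) = 50.9608
d((-21, -1), (30, 6)) = 51.4782
d((8, -6), (23, 30)) = 39.0
d((8, -6), (28, 13)) = 27.5862
d((8, -6), (30, 6)) = 25.0599
d((23, 30), (28, 13)) = 17.72
d((23, 30), (30, 6)) = 25.0
d((28, 13), (30, 6)) = 7.2801 <-- minimum

Closest pair: (28, 13) and (30, 6) with distance 7.2801

The closest pair is (28, 13) and (30, 6) with Euclidean distance 7.2801. For 7 points, brute-force pairwise comparison is shown above. For large n, the divide-and-conquer algorithm (sort by x, recurse on halves, check the dividing strip) achieves O(n log n).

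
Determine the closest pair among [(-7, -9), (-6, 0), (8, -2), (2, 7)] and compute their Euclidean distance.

Computing all pairwise distances among 4 points:

d((-7, -9), (-6, 0)) = 9.0554 <-- minimum
d((-7, -9), (8, -2)) = 16.5529
d((-7, -9), (2, 7)) = 18.3576
d((-6, 0), (8, -2)) = 14.1421
d((-6, 0), (2, 7)) = 10.6301
d((8, -2), (2, 7)) = 10.8167

Closest pair: (-7, -9) and (-6, 0) with distance 9.0554

The closest pair is (-7, -9) and (-6, 0) with Euclidean distance 9.0554. For 4 points, brute-force pairwise comparison is shown above. For large n, the divide-and-conquer algorithm (sort by x, recurse on halves, check the dividing strip) achieves O(n log n).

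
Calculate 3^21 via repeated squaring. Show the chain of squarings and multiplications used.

Computing 3^21 by squaring (build up from 3^1; each line after the first costs one multiplication):

3^1 = 3
3^2 = (3^1)^2 = 3^2 = 9
3^4 = (3^2)^2 = 9^2 = 81
3^5 = 3 * 3^4 = 3 * 81 = 243
3^10 = (3^5)^2 = 243^2 = 59049
3^20 = (3^10)^2 = 59049^2 = 3486784401
3^21 = 3 * 3^20 = 3 * 3486784401 = 10460353203

Result: 10460353203
Multiplications needed: 6 (6 lines after 3^1)

3^21 = 10460353203. Using exponentiation by squaring, this requires 6 multiplications. The key idea: if the exponent is even, square the half-power; if odd, multiply by the base once.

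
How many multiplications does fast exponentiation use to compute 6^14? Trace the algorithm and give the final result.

Computing 6^14 by squaring (build up from 6^1; each line after the first costs one multiplication):

6^1 = 6
6^2 = (6^1)^2 = 6^2 = 36
6^3 = 6 * 6^2 = 6 * 36 = 216
6^6 = (6^3)^2 = 216^2 = 46656
6^7 = 6 * 6^6 = 6 * 46656 = 279936
6^14 = (6^7)^2 = 279936^2 = 78364164096

Result: 78364164096
Multiplications needed: 5 (5 lines after 6^1)

6^14 = 78364164096. Using exponentiation by squaring, this requires 5 multiplications. The key idea: if the exponent is even, square the half-power; if odd, multiply by the base once.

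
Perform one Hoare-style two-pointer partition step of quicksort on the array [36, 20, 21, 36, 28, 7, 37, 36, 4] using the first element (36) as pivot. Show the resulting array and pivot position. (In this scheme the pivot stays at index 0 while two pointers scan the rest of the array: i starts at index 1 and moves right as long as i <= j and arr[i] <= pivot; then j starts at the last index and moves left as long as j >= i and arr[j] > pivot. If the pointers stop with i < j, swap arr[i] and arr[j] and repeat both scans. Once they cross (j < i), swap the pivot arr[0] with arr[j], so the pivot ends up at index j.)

Hoare-style two-pointer partition with pivot = 36:

Initial array: [36, 20, 21, 36, 28, 7, 37, 36, 4]

Pointers start at i = 1, j = 8.
i stops at index 6 (arr[6]=37 > 36), j stops at index 8 (arr[8]=4 <= 36): swap arr[6] and arr[8], array becomes [36, 20, 21, 36, 28, 7, 4, 36, 37]
i ends at 8, j ends at 7: the pointers have crossed (j < i), so scanning stops.

Swap pivot arr[0] with arr[7] to place pivot at position 7: [36, 20, 21, 36, 28, 7, 4, 36, 37]
Pivot position: 7

After partitioning with pivot 36, the array becomes [36, 20, 21, 36, 28, 7, 4, 36, 37]. The pivot is placed at index 7. All elements to the left of the pivot are <= 36, and all elements to the right are > 36.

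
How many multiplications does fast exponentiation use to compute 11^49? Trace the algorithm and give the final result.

Computing 11^49 by squaring (build up from 11^1; each line after the first costs one multiplication):

11^1 = 11
11^2 = (11^1)^2 = 11^2 = 121
11^3 = 11 * 11^2 = 11 * 121 = 1331
11^6 = (11^3)^2 = 1331^2 = 1771561
11^12 = (11^6)^2 = 1771561^2 = 3138428376721
11^24 = (11^12)^2 = 3138428376721^2 = 9849732675807611094711841
11^48 = (11^24)^2 = 9849732675807611094711841^2 = 97017233784872162402203715694511008214034825609281
11^49 = 11 * 11^48 = 11 * 97017233784872162402203715694511008214034825609281 = 1067189571633593786424240872639621090354383081702091

Result: 1067189571633593786424240872639621090354383081702091
Multiplications needed: 7 (7 lines after 11^1)

11^49 = 1067189571633593786424240872639621090354383081702091. Using exponentiation by squaring, this requires 7 multiplications. The key idea: if the exponent is even, square the half-power; if odd, multiply by the base once.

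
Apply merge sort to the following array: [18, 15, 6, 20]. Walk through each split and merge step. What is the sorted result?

Merge sort trace:

Split: [18, 15, 6, 20] -> [18, 15] and [6, 20]
  Split: [18, 15] -> [18] and [15]
  Merge: [18] + [15] -> [15, 18]
  Split: [6, 20] -> [6] and [20]
  Merge: [6] + [20] -> [6, 20]
Merge: [15, 18] + [6, 20] -> [6, 15, 18, 20]

Final sorted array: [6, 15, 18, 20]

The merge sort proceeds by recursively splitting the array and merging sorted halves.
After all merges, the sorted array is [6, 15, 18, 20].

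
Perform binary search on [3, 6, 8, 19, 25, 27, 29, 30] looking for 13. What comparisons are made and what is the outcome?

Binary search for 13 in [3, 6, 8, 19, 25, 27, 29, 30]:

lo=0, hi=7, mid=3, arr[mid]=19 -> 19 > 13, search left half
lo=0, hi=2, mid=1, arr[mid]=6 -> 6 < 13, search right half
lo=2, hi=2, mid=2, arr[mid]=8 -> 8 < 13, search right half
lo=3 > hi=2, target 13 not found

Binary search determines that 13 is not in the array after 3 comparisons. The search space was exhausted without finding the target.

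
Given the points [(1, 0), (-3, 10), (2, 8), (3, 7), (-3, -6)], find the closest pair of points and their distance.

Computing all pairwise distances among 5 points:

d((1, 0), (-3, 10)) = 10.7703
d((1, 0), (2, 8)) = 8.0623
d((1, 0), (3, 7)) = 7.2801
d((1, 0), (-3, -6)) = 7.2111
d((-3, 10), (2, 8)) = 5.3852
d((-3, 10), (3, 7)) = 6.7082
d((-3, 10), (-3, -6)) = 16.0
d((2, 8), (3, 7)) = 1.4142 <-- minimum
d((2, 8), (-3, -6)) = 14.8661
d((3, 7), (-3, -6)) = 14.3178

Closest pair: (2, 8) and (3, 7) with distance 1.4142

The closest pair is (2, 8) and (3, 7) with Euclidean distance 1.4142. For 5 points, brute-force pairwise comparison is shown above. For large n, the divide-and-conquer algorithm (sort by x, recurse on halves, check the dividing strip) achieves O(n log n).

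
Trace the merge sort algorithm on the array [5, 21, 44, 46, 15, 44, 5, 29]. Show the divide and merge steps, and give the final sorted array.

Merge sort trace:

Split: [5, 21, 44, 46, 15, 44, 5, 29] -> [5, 21, 44, 46] and [15, 44, 5, 29]
  Split: [5, 21, 44, 46] -> [5, 21] and [44, 46]
    Split: [5, 21] -> [5] and [21]
    Merge: [5] + [21] -> [5, 21]
    Split: [44, 46] -> [44] and [46]
    Merge: [44] + [46] -> [44, 46]
  Merge: [5, 21] + [44, 46] -> [5, 21, 44, 46]
  Split: [15, 44, 5, 29] -> [15, 44] and [5, 29]
    Split: [15, 44] -> [15] and [44]
    Merge: [15] + [44] -> [15, 44]
    Split: [5, 29] -> [5] and [29]
    Merge: [5] + [29] -> [5, 29]
  Merge: [15, 44] + [5, 29] -> [5, 15, 29, 44]
Merge: [5, 21, 44, 46] + [5, 15, 29, 44] -> [5, 5, 15, 21, 29, 44, 44, 46]

Final sorted array: [5, 5, 15, 21, 29, 44, 44, 46]

The merge sort proceeds by recursively splitting the array and merging sorted halves.
After all merges, the sorted array is [5, 5, 15, 21, 29, 44, 44, 46].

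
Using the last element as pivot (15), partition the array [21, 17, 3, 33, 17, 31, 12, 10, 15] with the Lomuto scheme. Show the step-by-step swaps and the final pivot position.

Lomuto partition with pivot = 15:

Initial array: [21, 17, 3, 33, 17, 31, 12, 10, 15]

arr[0]=21 > 15: no swap
arr[1]=17 > 15: no swap
arr[2]=3 <= 15: swap with position 0, array becomes [3, 17, 21, 33, 17, 31, 12, 10, 15]
arr[3]=33 > 15: no swap
arr[4]=17 > 15: no swap
arr[5]=31 > 15: no swap
arr[6]=12 <= 15: swap with position 1, array becomes [3, 12, 21, 33, 17, 31, 17, 10, 15]
arr[7]=10 <= 15: swap with position 2, array becomes [3, 12, 10, 33, 17, 31, 17, 21, 15]

Place pivot at position 3: [3, 12, 10, 15, 17, 31, 17, 21, 33]
Pivot position: 3

After partitioning with pivot 15, the array becomes [3, 12, 10, 15, 17, 31, 17, 21, 33]. The pivot is placed at index 3. All elements to the left of the pivot are <= 15, and all elements to the right are > 15.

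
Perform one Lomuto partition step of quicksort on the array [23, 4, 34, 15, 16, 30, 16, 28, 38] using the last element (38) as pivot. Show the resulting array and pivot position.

Lomuto partition with pivot = 38:

Initial array: [23, 4, 34, 15, 16, 30, 16, 28, 38]

arr[0]=23 <= 38: swap with position 0, array becomes [23, 4, 34, 15, 16, 30, 16, 28, 38]
arr[1]=4 <= 38: swap with position 1, array becomes [23, 4, 34, 15, 16, 30, 16, 28, 38]
arr[2]=34 <= 38: swap with position 2, array becomes [23, 4, 34, 15, 16, 30, 16, 28, 38]
arr[3]=15 <= 38: swap with position 3, array becomes [23, 4, 34, 15, 16, 30, 16, 28, 38]
arr[4]=16 <= 38: swap with position 4, array becomes [23, 4, 34, 15, 16, 30, 16, 28, 38]
arr[5]=30 <= 38: swap with position 5, array becomes [23, 4, 34, 15, 16, 30, 16, 28, 38]
arr[6]=16 <= 38: swap with position 6, array becomes [23, 4, 34, 15, 16, 30, 16, 28, 38]
arr[7]=28 <= 38: swap with position 7, array becomes [23, 4, 34, 15, 16, 30, 16, 28, 38]

Place pivot at position 8: [23, 4, 34, 15, 16, 30, 16, 28, 38]
Pivot position: 8

After partitioning with pivot 38, the array becomes [23, 4, 34, 15, 16, 30, 16, 28, 38]. The pivot is placed at index 8. All elements to the left of the pivot are <= 38, and all elements to the right are > 38.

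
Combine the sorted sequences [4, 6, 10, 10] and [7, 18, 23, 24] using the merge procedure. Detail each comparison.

Merging process:

Compare 4 vs 7: take 4 from left. Merged: [4]
Compare 6 vs 7: take 6 from left. Merged: [4, 6]
Compare 10 vs 7: take 7 from right. Merged: [4, 6, 7]
Compare 10 vs 18: take 10 from left. Merged: [4, 6, 7, 10]
Compare 10 vs 18: take 10 from left. Merged: [4, 6, 7, 10, 10]
Append remaining from right: [18, 23, 24]. Merged: [4, 6, 7, 10, 10, 18, 23, 24]

Final merged array: [4, 6, 7, 10, 10, 18, 23, 24]
Total comparisons: 5

The merged array is [4, 6, 7, 10, 10, 18, 23, 24], requiring 5 comparisons. The merge step runs in O(n) time where n is the total number of elements.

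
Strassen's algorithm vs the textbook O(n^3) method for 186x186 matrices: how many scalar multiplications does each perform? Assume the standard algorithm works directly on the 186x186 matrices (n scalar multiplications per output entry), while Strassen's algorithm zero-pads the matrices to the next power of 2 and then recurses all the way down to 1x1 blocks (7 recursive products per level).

Matrix multiplication for 186x186 matrices:

Strassen's algorithm requires power-of-2 dimensions. Pad 186x186 to 256x256 (next power of 2).

Standard algorithm: 186^3 = 6434856 multiplications
Strassen's algorithm: 7^(log2(256)) = 7^8 = 5764801 multiplications
Savings: 6434856 - 5764801 = 670055 multiplications

Standard: 6434856 multiplications (186^3). Strassen: 5764801 multiplications (7^8, after padding to 256x256). Strassen reduces 8 recursive multiplications to 7 at each level.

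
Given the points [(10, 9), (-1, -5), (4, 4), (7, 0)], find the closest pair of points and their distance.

Computing all pairwise distances among 4 points:

d((10, 9), (-1, -5)) = 17.8045
d((10, 9), (4, 4)) = 7.8102
d((10, 9), (7, 0)) = 9.4868
d((-1, -5), (4, 4)) = 10.2956
d((-1, -5), (7, 0)) = 9.434
d((4, 4), (7, 0)) = 5.0 <-- minimum

Closest pair: (4, 4) and (7, 0) with distance 5.0

The closest pair is (4, 4) and (7, 0) with Euclidean distance 5.0. For 4 points, brute-force pairwise comparison is shown above. For large n, the divide-and-conquer algorithm (sort by x, recurse on halves, check the dividing strip) achieves O(n log n).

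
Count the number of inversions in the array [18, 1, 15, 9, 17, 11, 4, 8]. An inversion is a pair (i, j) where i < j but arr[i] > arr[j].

Finding inversions in [18, 1, 15, 9, 17, 11, 4, 8]:

(0, 1): arr[0]=18 > arr[1]=1
(0, 2): arr[0]=18 > arr[2]=15
(0, 3): arr[0]=18 > arr[3]=9
(0, 4): arr[0]=18 > arr[4]=17
(0, 5): arr[0]=18 > arr[5]=11
(0, 6): arr[0]=18 > arr[6]=4
(0, 7): arr[0]=18 > arr[7]=8
(2, 3): arr[2]=15 > arr[3]=9
(2, 5): arr[2]=15 > arr[5]=11
(2, 6): arr[2]=15 > arr[6]=4
(2, 7): arr[2]=15 > arr[7]=8
(3, 6): arr[3]=9 > arr[6]=4
(3, 7): arr[3]=9 > arr[7]=8
(4, 5): arr[4]=17 > arr[5]=11
(4, 6): arr[4]=17 > arr[6]=4
(4, 7): arr[4]=17 > arr[7]=8
(5, 6): arr[5]=11 > arr[6]=4
(5, 7): arr[5]=11 > arr[7]=8

Total inversions: 18

The array has 18 inversion(s): (0,1), (0,2), (0,3), (0,4), (0,5), (0,6), (0,7), (2,3), (2,5), (2,6), (2,7), (3,6), (3,7), (4,5), (4,6), (4,7), (5,6), (5,7). Each pair (i,j) satisfies i < j and arr[i] > arr[j].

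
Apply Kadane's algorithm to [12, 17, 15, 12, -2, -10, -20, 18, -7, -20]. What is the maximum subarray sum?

Using Kadane's algorithm on [12, 17, 15, 12, -2, -10, -20, 18, -7, -20]:

Scanning through the array:
Position 1 (value 17): max_ending_here = 29, max_so_far = 29
Position 2 (value 15): max_ending_here = 44, max_so_far = 44
Position 3 (value 12): max_ending_here = 56, max_so_far = 56
Position 4 (value -2): max_ending_here = 54, max_so_far = 56
Position 5 (value -10): max_ending_here = 44, max_so_far = 56
Position 6 (value -20): max_ending_here = 24, max_so_far = 56
Position 7 (value 18): max_ending_here = 42, max_so_far = 56
Position 8 (value -7): max_ending_here = 35, max_so_far = 56
Position 9 (value -20): max_ending_here = 15, max_so_far = 56

Maximum subarray: [12, 17, 15, 12]
Maximum sum: 56

The maximum subarray is [12, 17, 15, 12] with sum 56. This subarray runs from index 0 to index 3.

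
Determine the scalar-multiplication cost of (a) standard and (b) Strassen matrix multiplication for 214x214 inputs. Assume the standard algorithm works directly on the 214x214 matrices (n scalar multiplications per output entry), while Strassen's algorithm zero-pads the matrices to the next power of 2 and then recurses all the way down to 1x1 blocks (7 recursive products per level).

Matrix multiplication for 214x214 matrices:

Strassen's algorithm requires power-of-2 dimensions. Pad 214x214 to 256x256 (next power of 2).

Standard algorithm: 214^3 = 9800344 multiplications
Strassen's algorithm: 7^(log2(256)) = 7^8 = 5764801 multiplications
Savings: 9800344 - 5764801 = 4035543 multiplications

Standard: 9800344 multiplications (214^3). Strassen: 5764801 multiplications (7^8, after padding to 256x256). Strassen reduces 8 recursive multiplications to 7 at each level.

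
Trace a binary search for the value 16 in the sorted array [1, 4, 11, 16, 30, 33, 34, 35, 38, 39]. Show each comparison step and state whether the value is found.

Binary search for 16 in [1, 4, 11, 16, 30, 33, 34, 35, 38, 39]:

lo=0, hi=9, mid=4, arr[mid]=30 -> 30 > 16, search left half
lo=0, hi=3, mid=1, arr[mid]=4 -> 4 < 16, search right half
lo=2, hi=3, mid=2, arr[mid]=11 -> 11 < 16, search right half
lo=3, hi=3, mid=3, arr[mid]=16 -> Found target at index 3!

Binary search finds 16 at index 3 after 4 comparisons. The search repeatedly halves the search space by comparing with the middle element.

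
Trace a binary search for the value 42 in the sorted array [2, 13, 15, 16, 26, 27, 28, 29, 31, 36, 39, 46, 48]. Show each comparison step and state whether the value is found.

Binary search for 42 in [2, 13, 15, 16, 26, 27, 28, 29, 31, 36, 39, 46, 48]:

lo=0, hi=12, mid=6, arr[mid]=28 -> 28 < 42, search right half
lo=7, hi=12, mid=9, arr[mid]=36 -> 36 < 42, search right half
lo=10, hi=12, mid=11, arr[mid]=46 -> 46 > 42, search left half
lo=10, hi=10, mid=10, arr[mid]=39 -> 39 < 42, search right half
lo=11 > hi=10, target 42 not found

Binary search determines that 42 is not in the array after 4 comparisons. The search space was exhausted without finding the target.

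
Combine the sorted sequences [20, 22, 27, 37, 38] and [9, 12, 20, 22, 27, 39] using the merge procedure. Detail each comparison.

Merging process:

Compare 20 vs 9: take 9 from right. Merged: [9]
Compare 20 vs 12: take 12 from right. Merged: [9, 12]
Compare 20 vs 20: take 20 from left. Merged: [9, 12, 20]
Compare 22 vs 20: take 20 from right. Merged: [9, 12, 20, 20]
Compare 22 vs 22: take 22 from left. Merged: [9, 12, 20, 20, 22]
Compare 27 vs 22: take 22 from right. Merged: [9, 12, 20, 20, 22, 22]
Compare 27 vs 27: take 27 from left. Merged: [9, 12, 20, 20, 22, 22, 27]
Compare 37 vs 27: take 27 from right. Merged: [9, 12, 20, 20, 22, 22, 27, 27]
Compare 37 vs 39: take 37 from left. Merged: [9, 12, 20, 20, 22, 22, 27, 27, 37]
Compare 38 vs 39: take 38 from left. Merged: [9, 12, 20, 20, 22, 22, 27, 27, 37, 38]
Append remaining from right: [39]. Merged: [9, 12, 20, 20, 22, 22, 27, 27, 37, 38, 39]

Final merged array: [9, 12, 20, 20, 22, 22, 27, 27, 37, 38, 39]
Total comparisons: 10

The merged array is [9, 12, 20, 20, 22, 22, 27, 27, 37, 38, 39], requiring 10 comparisons. The merge step runs in O(n) time where n is the total number of elements.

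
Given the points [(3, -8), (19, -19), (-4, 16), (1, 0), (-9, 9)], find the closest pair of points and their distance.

Computing all pairwise distances among 5 points:

d((3, -8), (19, -19)) = 19.4165
d((3, -8), (-4, 16)) = 25.0
d((3, -8), (1, 0)) = 8.2462 <-- minimum
d((3, -8), (-9, 9)) = 20.8087
d((19, -19), (-4, 16)) = 41.8808
d((19, -19), (1, 0)) = 26.1725
d((19, -19), (-9, 9)) = 39.598
d((-4, 16), (1, 0)) = 16.7631
d((-4, 16), (-9, 9)) = 8.6023
d((1, 0), (-9, 9)) = 13.4536

Closest pair: (3, -8) and (1, 0) with distance 8.2462

The closest pair is (3, -8) and (1, 0) with Euclidean distance 8.2462. For 5 points, brute-force pairwise comparison is shown above. For large n, the divide-and-conquer algorithm (sort by x, recurse on halves, check the dividing strip) achieves O(n log n).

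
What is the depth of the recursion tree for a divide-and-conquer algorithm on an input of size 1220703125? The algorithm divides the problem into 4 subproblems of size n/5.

For divide and conquer with division factor 5:

Problem sizes at each level:
Level 0: 1220703125
Level 1: 244140625
Level 2: 48828125
Level 3: 9765625
Level 4: 1953125
Level 5: 390625
Level 6: 78125
Level 7: 15625
Level 8: 3125
Level 9: 625
Level 10: 125
Level 11: 25
Level 12: 5
Level 13: 1

The root is level 0 and the size-1 base case is level 13 (the tree spans levels 0 through 13, i.e. 14 levels counting the root), so the depth is the number of divisions: log_5(1220703125) = 13

The recursion tree depth is log_5(1220703125) = 13. At each level, the problem size is divided by 5, so it takes 13 divisions to reduce to a base case of size 1. The algorithm makes 4 recursive calls at each level.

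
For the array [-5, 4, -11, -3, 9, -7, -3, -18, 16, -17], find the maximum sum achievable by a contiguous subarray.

Using Kadane's algorithm on [-5, 4, -11, -3, 9, -7, -3, -18, 16, -17]:

Scanning through the array:
Position 1 (value 4): max_ending_here = 4, max_so_far = 4
Position 2 (value -11): max_ending_here = -7, max_so_far = 4
Position 3 (value -3): max_ending_here = -3, max_so_far = 4
Position 4 (value 9): max_ending_here = 9, max_so_far = 9
Position 5 (value -7): max_ending_here = 2, max_so_far = 9
Position 6 (value -3): max_ending_here = -1, max_so_far = 9
Position 7 (value -18): max_ending_here = -18, max_so_far = 9
Position 8 (value 16): max_ending_here = 16, max_so_far = 16
Position 9 (value -17): max_ending_here = -1, max_so_far = 16

Maximum subarray: [16]
Maximum sum: 16

The maximum subarray is [16] with sum 16. This subarray runs from index 8 to index 8.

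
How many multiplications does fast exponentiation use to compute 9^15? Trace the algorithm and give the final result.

Computing 9^15 by squaring (build up from 9^1; each line after the first costs one multiplication):

9^1 = 9
9^2 = (9^1)^2 = 9^2 = 81
9^3 = 9 * 9^2 = 9 * 81 = 729
9^6 = (9^3)^2 = 729^2 = 531441
9^7 = 9 * 9^6 = 9 * 531441 = 4782969
9^14 = (9^7)^2 = 4782969^2 = 22876792454961
9^15 = 9 * 9^14 = 9 * 22876792454961 = 205891132094649

Result: 205891132094649
Multiplications needed: 6 (6 lines after 9^1)

9^15 = 205891132094649. Using exponentiation by squaring, this requires 6 multiplications. The key idea: if the exponent is even, square the half-power; if odd, multiply by the base once.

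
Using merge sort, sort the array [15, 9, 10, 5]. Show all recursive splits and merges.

Merge sort trace:

Split: [15, 9, 10, 5] -> [15, 9] and [10, 5]
  Split: [15, 9] -> [15] and [9]
  Merge: [15] + [9] -> [9, 15]
  Split: [10, 5] -> [10] and [5]
  Merge: [10] + [5] -> [5, 10]
Merge: [9, 15] + [5, 10] -> [5, 9, 10, 15]

Final sorted array: [5, 9, 10, 15]

The merge sort proceeds by recursively splitting the array and merging sorted halves.
After all merges, the sorted array is [5, 9, 10, 15].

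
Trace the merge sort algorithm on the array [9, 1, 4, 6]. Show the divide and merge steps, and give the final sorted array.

Merge sort trace:

Split: [9, 1, 4, 6] -> [9, 1] and [4, 6]
  Split: [9, 1] -> [9] and [1]
  Merge: [9] + [1] -> [1, 9]
  Split: [4, 6] -> [4] and [6]
  Merge: [4] + [6] -> [4, 6]
Merge: [1, 9] + [4, 6] -> [1, 4, 6, 9]

Final sorted array: [1, 4, 6, 9]

The merge sort proceeds by recursively splitting the array and merging sorted halves.
After all merges, the sorted array is [1, 4, 6, 9].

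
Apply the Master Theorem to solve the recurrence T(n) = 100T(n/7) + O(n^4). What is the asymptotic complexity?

Master Theorem for T(n) = 100T(n/7) + O(n^4):

a = 100, b = 7, c = 4
log_b(a) = log_7(100) = 2.3666

Case 3: c = 4 > log_7(100) = 2.3666
T(n) = O(n^4) = O(n^4)

For T(n) = 100T(n/7) + O(n^4): log_7(100) = 2.3666. This is Case 3 of the Master Theorem (c > log_b(a), work dominated by root), giving O(n^4).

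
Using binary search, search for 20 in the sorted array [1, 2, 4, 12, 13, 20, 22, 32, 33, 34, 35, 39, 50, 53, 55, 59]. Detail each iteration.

Binary search for 20 in [1, 2, 4, 12, 13, 20, 22, 32, 33, 34, 35, 39, 50, 53, 55, 59]:

lo=0, hi=15, mid=7, arr[mid]=32 -> 32 > 20, search left half
lo=0, hi=6, mid=3, arr[mid]=12 -> 12 < 20, search right half
lo=4, hi=6, mid=5, arr[mid]=20 -> Found target at index 5!

Binary search finds 20 at index 5 after 3 comparisons. The search repeatedly halves the search space by comparing with the middle element.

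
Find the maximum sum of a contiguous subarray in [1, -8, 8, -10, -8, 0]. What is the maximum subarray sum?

Using Kadane's algorithm on [1, -8, 8, -10, -8, 0]:

Scanning through the array:
Position 1 (value -8): max_ending_here = -7, max_so_far = 1
Position 2 (value 8): max_ending_here = 8, max_so_far = 8
Position 3 (value -10): max_ending_here = -2, max_so_far = 8
Position 4 (value -8): max_ending_here = -8, max_so_far = 8
Position 5 (value 0): max_ending_here = 0, max_so_far = 8

Maximum subarray: [8]
Maximum sum: 8

The maximum subarray is [8] with sum 8. This subarray runs from index 2 to index 2.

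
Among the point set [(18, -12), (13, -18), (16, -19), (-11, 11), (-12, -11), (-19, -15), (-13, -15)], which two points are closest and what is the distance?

Computing all pairwise distances among 7 points:

d((18, -12), (13, -18)) = 7.8102
d((18, -12), (16, -19)) = 7.2801
d((18, -12), (-11, 11)) = 37.0135
d((18, -12), (-12, -11)) = 30.0167
d((18, -12), (-19, -15)) = 37.1214
d((18, -12), (-13, -15)) = 31.1448
d((13, -18), (16, -19)) = 3.1623 <-- minimum
d((13, -18), (-11, 11)) = 37.6431
d((13, -18), (-12, -11)) = 25.9615
d((13, -18), (-19, -15)) = 32.1403
d((13, -18), (-13, -15)) = 26.1725
d((16, -19), (-11, 11)) = 40.3609
d((16, -19), (-12, -11)) = 29.1204
d((16, -19), (-19, -15)) = 35.2278
d((16, -19), (-13, -15)) = 29.2746
d((-11, 11), (-12, -11)) = 22.0227
d((-11, 11), (-19, -15)) = 27.2029
d((-11, 11), (-13, -15)) = 26.0768
d((-12, -11), (-19, -15)) = 8.0623
d((-12, -11), (-13, -15)) = 4.1231
d((-19, -15), (-13, -15)) = 6.0

Closest pair: (13, -18) and (16, -19) with distance 3.1623

The closest pair is (13, -18) and (16, -19) with Euclidean distance 3.1623. For 7 points, brute-force pairwise comparison is shown above. For large n, the divide-and-conquer algorithm (sort by x, recurse on halves, check the dividing strip) achieves O(n log n).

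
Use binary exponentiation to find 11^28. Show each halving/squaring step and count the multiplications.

Computing 11^28 by squaring (build up from 11^1; each line after the first costs one multiplication):

11^1 = 11
11^2 = (11^1)^2 = 11^2 = 121
11^3 = 11 * 11^2 = 11 * 121 = 1331
11^6 = (11^3)^2 = 1331^2 = 1771561
11^7 = 11 * 11^6 = 11 * 1771561 = 19487171
11^14 = (11^7)^2 = 19487171^2 = 379749833583241
11^28 = (11^14)^2 = 379749833583241^2 = 144209936106499234037676064081

Result: 144209936106499234037676064081
Multiplications needed: 6 (6 lines after 11^1)

11^28 = 144209936106499234037676064081. Using exponentiation by squaring, this requires 6 multiplications. The key idea: if the exponent is even, square the half-power; if odd, multiply by the base once.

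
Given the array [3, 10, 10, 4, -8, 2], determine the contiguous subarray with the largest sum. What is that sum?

Using Kadane's algorithm on [3, 10, 10, 4, -8, 2]:

Scanning through the array:
Position 1 (value 10): max_ending_here = 13, max_so_far = 13
Position 2 (value 10): max_ending_here = 23, max_so_far = 23
Position 3 (value 4): max_ending_here = 27, max_so_far = 27
Position 4 (value -8): max_ending_here = 19, max_so_far = 27
Position 5 (value 2): max_ending_here = 21, max_so_far = 27

Maximum subarray: [3, 10, 10, 4]
Maximum sum: 27

The maximum subarray is [3, 10, 10, 4] with sum 27. This subarray runs from index 0 to index 3.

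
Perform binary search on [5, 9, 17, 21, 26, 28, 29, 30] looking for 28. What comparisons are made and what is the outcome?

Binary search for 28 in [5, 9, 17, 21, 26, 28, 29, 30]:

lo=0, hi=7, mid=3, arr[mid]=21 -> 21 < 28, search right half
lo=4, hi=7, mid=5, arr[mid]=28 -> Found target at index 5!

Binary search finds 28 at index 5 after 2 comparisons. The search repeatedly halves the search space by comparing with the middle element.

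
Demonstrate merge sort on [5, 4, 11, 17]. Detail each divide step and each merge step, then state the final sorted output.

Merge sort trace:

Split: [5, 4, 11, 17] -> [5, 4] and [11, 17]
  Split: [5, 4] -> [5] and [4]
  Merge: [5] + [4] -> [4, 5]
  Split: [11, 17] -> [11] and [17]
  Merge: [11] + [17] -> [11, 17]
Merge: [4, 5] + [11, 17] -> [4, 5, 11, 17]

Final sorted array: [4, 5, 11, 17]

The merge sort proceeds by recursively splitting the array and merging sorted halves.
After all merges, the sorted array is [4, 5, 11, 17].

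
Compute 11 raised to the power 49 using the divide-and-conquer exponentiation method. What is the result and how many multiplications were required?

Computing 11^49 by squaring (build up from 11^1; each line after the first costs one multiplication):

11^1 = 11
11^2 = (11^1)^2 = 11^2 = 121
11^3 = 11 * 11^2 = 11 * 121 = 1331
11^6 = (11^3)^2 = 1331^2 = 1771561
11^12 = (11^6)^2 = 1771561^2 = 3138428376721
11^24 = (11^12)^2 = 3138428376721^2 = 9849732675807611094711841
11^48 = (11^24)^2 = 9849732675807611094711841^2 = 97017233784872162402203715694511008214034825609281
11^49 = 11 * 11^48 = 11 * 97017233784872162402203715694511008214034825609281 = 1067189571633593786424240872639621090354383081702091

Result: 1067189571633593786424240872639621090354383081702091
Multiplications needed: 7 (7 lines after 11^1)

11^49 = 1067189571633593786424240872639621090354383081702091. Using exponentiation by squaring, this requires 7 multiplications. The key idea: if the exponent is even, square the half-power; if odd, multiply by the base once.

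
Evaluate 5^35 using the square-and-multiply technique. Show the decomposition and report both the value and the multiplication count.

Computing 5^35 by squaring (build up from 5^1; each line after the first costs one multiplication):

5^1 = 5
5^2 = (5^1)^2 = 5^2 = 25
5^4 = (5^2)^2 = 25^2 = 625
5^8 = (5^4)^2 = 625^2 = 390625
5^16 = (5^8)^2 = 390625^2 = 152587890625
5^17 = 5 * 5^16 = 5 * 152587890625 = 762939453125
5^34 = (5^17)^2 = 762939453125^2 = 582076609134674072265625
5^35 = 5 * 5^34 = 5 * 582076609134674072265625 = 2910383045673370361328125

Result: 2910383045673370361328125
Multiplications needed: 7 (7 lines after 5^1)

5^35 = 2910383045673370361328125. Using exponentiation by squaring, this requires 7 multiplications. The key idea: if the exponent is even, square the half-power; if odd, multiply by the base once.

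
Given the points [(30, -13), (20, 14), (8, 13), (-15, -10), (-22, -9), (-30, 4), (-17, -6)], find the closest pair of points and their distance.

Computing all pairwise distances among 7 points:

d((30, -13), (20, 14)) = 28.7924
d((30, -13), (8, 13)) = 34.0588
d((30, -13), (-15, -10)) = 45.0999
d((30, -13), (-22, -9)) = 52.1536
d((30, -13), (-30, 4)) = 62.3618
d((30, -13), (-17, -6)) = 47.5184
d((20, 14), (8, 13)) = 12.0416
d((20, 14), (-15, -10)) = 42.4382
d((20, 14), (-22, -9)) = 47.8853
d((20, 14), (-30, 4)) = 50.9902
d((20, 14), (-17, -6)) = 42.0595
d((8, 13), (-15, -10)) = 32.5269
d((8, 13), (-22, -9)) = 37.2022
d((8, 13), (-30, 4)) = 39.0512
d((8, 13), (-17, -6)) = 31.4006
d((-15, -10), (-22, -9)) = 7.0711
d((-15, -10), (-30, 4)) = 20.5183
d((-15, -10), (-17, -6)) = 4.4721 <-- minimum
d((-22, -9), (-30, 4)) = 15.2643
d((-22, -9), (-17, -6)) = 5.831
d((-30, 4), (-17, -6)) = 16.4012

Closest pair: (-15, -10) and (-17, -6) with distance 4.4721

The closest pair is (-15, -10) and (-17, -6) with Euclidean distance 4.4721. For 7 points, brute-force pairwise comparison is shown above. For large n, the divide-and-conquer algorithm (sort by x, recurse on halves, check the dividing strip) achieves O(n log n).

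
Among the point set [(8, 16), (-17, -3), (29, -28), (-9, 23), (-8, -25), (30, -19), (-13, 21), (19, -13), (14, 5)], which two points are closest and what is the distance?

Computing all pairwise distances among 9 points:

d((8, 16), (-17, -3)) = 31.4006
d((8, 16), (29, -28)) = 48.7545
d((8, 16), (-9, 23)) = 18.3848
d((8, 16), (-8, -25)) = 44.0114
d((8, 16), (30, -19)) = 41.3401
d((8, 16), (-13, 21)) = 21.587
d((8, 16), (19, -13)) = 31.0161
d((8, 16), (14, 5)) = 12.53
d((-17, -3), (29, -28)) = 52.3546
d((-17, -3), (-9, 23)) = 27.2029
d((-17, -3), (-8, -25)) = 23.7697
d((-17, -3), (30, -19)) = 49.6488
d((-17, -3), (-13, 21)) = 24.3311
d((-17, -3), (19, -13)) = 37.3631
d((-17, -3), (14, 5)) = 32.0156
d((29, -28), (-9, 23)) = 63.6003
d((29, -28), (-8, -25)) = 37.1214
d((29, -28), (30, -19)) = 9.0554
d((29, -28), (-13, 21)) = 64.5368
d((29, -28), (19, -13)) = 18.0278
d((29, -28), (14, 5)) = 36.2491
d((-9, 23), (-8, -25)) = 48.0104
d((-9, 23), (30, -19)) = 57.3149
d((-9, 23), (-13, 21)) = 4.4721 <-- minimum
d((-9, 23), (19, -13)) = 45.607
d((-9, 23), (14, 5)) = 29.2062
d((-8, -25), (30, -19)) = 38.4708
d((-8, -25), (-13, 21)) = 46.2709
d((-8, -25), (19, -13)) = 29.5466
d((-8, -25), (14, 5)) = 37.2022
d((30, -19), (-13, 21)) = 58.7282
d((30, -19), (19, -13)) = 12.53
d((30, -19), (14, 5)) = 28.8444
d((-13, 21), (19, -13)) = 46.6905
d((-13, 21), (14, 5)) = 31.3847
d((19, -13), (14, 5)) = 18.6815

Closest pair: (-9, 23) and (-13, 21) with distance 4.4721

The closest pair is (-9, 23) and (-13, 21) with Euclidean distance 4.4721. For 9 points, brute-force pairwise comparison is shown above. For large n, the divide-and-conquer algorithm (sort by x, recurse on halves, check the dividing strip) achieves O(n log n).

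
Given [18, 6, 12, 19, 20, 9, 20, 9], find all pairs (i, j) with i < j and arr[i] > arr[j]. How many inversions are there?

Finding inversions in [18, 6, 12, 19, 20, 9, 20, 9]:

(0, 1): arr[0]=18 > arr[1]=6
(0, 2): arr[0]=18 > arr[2]=12
(0, 5): arr[0]=18 > arr[5]=9
(0, 7): arr[0]=18 > arr[7]=9
(2, 5): arr[2]=12 > arr[5]=9
(2, 7): arr[2]=12 > arr[7]=9
(3, 5): arr[3]=19 > arr[5]=9
(3, 7): arr[3]=19 > arr[7]=9
(4, 5): arr[4]=20 > arr[5]=9
(4, 7): arr[4]=20 > arr[7]=9
(6, 7): arr[6]=20 > arr[7]=9

Total inversions: 11

The array has 11 inversion(s): (0,1), (0,2), (0,5), (0,7), (2,5), (2,7), (3,5), (3,7), (4,5), (4,7), (6,7). Each pair (i,j) satisfies i < j and arr[i] > arr[j].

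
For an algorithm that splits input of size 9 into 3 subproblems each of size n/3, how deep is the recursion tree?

For divide and conquer with division factor 3:

Problem sizes at each level:
Level 0: 9
Level 1: 3
Level 2: 1

The root is level 0 and the size-1 base case is level 2 (the tree spans levels 0 through 2, i.e. 3 levels counting the root), so the depth is the number of divisions: log_3(9) = 2

The recursion tree depth is log_3(9) = 2. At each level, the problem size is divided by 3, so it takes 2 divisions to reduce to a base case of size 1. The algorithm makes 3 recursive calls at each level.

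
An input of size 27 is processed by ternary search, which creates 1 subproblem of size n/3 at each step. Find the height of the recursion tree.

For divide and conquer with division factor 3:

Problem sizes at each level:
Level 0: 27
Level 1: 9
Level 2: 3
Level 3: 1

The root is level 0 and the size-1 base case is level 3 (the tree spans levels 0 through 3, i.e. 4 levels counting the root), so the depth is the number of divisions: log_3(27) = 3

The recursion tree depth is log_3(27) = 3. At each level, the problem size is divided by 3, so it takes 3 divisions to reduce to a base case of size 1. The algorithm makes 1 recursive call at each level.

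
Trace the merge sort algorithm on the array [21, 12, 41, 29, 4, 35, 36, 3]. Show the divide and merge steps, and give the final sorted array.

Merge sort trace:

Split: [21, 12, 41, 29, 4, 35, 36, 3] -> [21, 12, 41, 29] and [4, 35, 36, 3]
  Split: [21, 12, 41, 29] -> [21, 12] and [41, 29]
    Split: [21, 12] -> [21] and [12]
    Merge: [21] + [12] -> [12, 21]
    Split: [41, 29] -> [41] and [29]
    Merge: [41] + [29] -> [29, 41]
  Merge: [12, 21] + [29, 41] -> [12, 21, 29, 41]
  Split: [4, 35, 36, 3] -> [4, 35] and [36, 3]
    Split: [4, 35] -> [4] and [35]
    Merge: [4] + [35] -> [4, 35]
    Split: [36, 3] -> [36] and [3]
    Merge: [36] + [3] -> [3, 36]
  Merge: [4, 35] + [3, 36] -> [3, 4, 35, 36]
Merge: [12, 21, 29, 41] + [3, 4, 35, 36] -> [3, 4, 12, 21, 29, 35, 36, 41]

Final sorted array: [3, 4, 12, 21, 29, 35, 36, 41]

The merge sort proceeds by recursively splitting the array and merging sorted halves.
After all merges, the sorted array is [3, 4, 12, 21, 29, 35, 36, 41].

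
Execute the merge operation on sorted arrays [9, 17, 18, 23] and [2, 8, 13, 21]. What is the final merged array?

Merging process:

Compare 9 vs 2: take 2 from right. Merged: [2]
Compare 9 vs 8: take 8 from right. Merged: [2, 8]
Compare 9 vs 13: take 9 from left. Merged: [2, 8, 9]
Compare 17 vs 13: take 13 from right. Merged: [2, 8, 9, 13]
Compare 17 vs 21: take 17 from left. Merged: [2, 8, 9, 13, 17]
Compare 18 vs 21: take 18 from left. Merged: [2, 8, 9, 13, 17, 18]
Compare 23 vs 21: take 21 from right. Merged: [2, 8, 9, 13, 17, 18, 21]
Append remaining from left: [23]. Merged: [2, 8, 9, 13, 17, 18, 21, 23]

Final merged array: [2, 8, 9, 13, 17, 18, 21, 23]
Total comparisons: 7

The merged array is [2, 8, 9, 13, 17, 18, 21, 23], requiring 7 comparisons. The merge step runs in O(n) time where n is the total number of elements.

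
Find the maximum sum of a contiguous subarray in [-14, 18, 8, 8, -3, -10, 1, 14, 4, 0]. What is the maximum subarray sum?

Using Kadane's algorithm on [-14, 18, 8, 8, -3, -10, 1, 14, 4, 0]:

Scanning through the array:
Position 1 (value 18): max_ending_here = 18, max_so_far = 18
Position 2 (value 8): max_ending_here = 26, max_so_far = 26
Position 3 (value 8): max_ending_here = 34, max_so_far = 34
Position 4 (value -3): max_ending_here = 31, max_so_far = 34
Position 5 (value -10): max_ending_here = 21, max_so_far = 34
Position 6 (value 1): max_ending_here = 22, max_so_far = 34
Position 7 (value 14): max_ending_here = 36, max_so_far = 36
Position 8 (value 4): max_ending_here = 40, max_so_far = 40
Position 9 (value 0): max_ending_here = 40, max_so_far = 40

Maximum subarray: [18, 8, 8, -3, -10, 1, 14, 4]
Maximum sum: 40

The maximum subarray is [18, 8, 8, -3, -10, 1, 14, 4] with sum 40. This subarray runs from index 1 to index 8.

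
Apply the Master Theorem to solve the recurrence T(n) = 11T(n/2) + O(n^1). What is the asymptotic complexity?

Master Theorem for T(n) = 11T(n/2) + O(n^1):

a = 11, b = 2, c = 1
log_b(a) = log_2(11) = 3.4594

Case 1: c = 1 < log_2(11) = 3.4594
T(n) = O(n^(log_2 11))

For T(n) = 11T(n/2) + O(n^1): log_2(11) = 3.4594. This is Case 1 of the Master Theorem (c < log_b(a), work dominated by leaves), giving O(n^(log_2 11)).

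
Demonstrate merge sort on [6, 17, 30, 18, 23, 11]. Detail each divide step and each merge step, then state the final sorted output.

Merge sort trace:

Split: [6, 17, 30, 18, 23, 11] -> [6, 17, 30] and [18, 23, 11]
  Split: [6, 17, 30] -> [6] and [17, 30]
    Split: [17, 30] -> [17] and [30]
    Merge: [17] + [30] -> [17, 30]
  Merge: [6] + [17, 30] -> [6, 17, 30]
  Split: [18, 23, 11] -> [18] and [23, 11]
    Split: [23, 11] -> [23] and [11]
    Merge: [23] + [11] -> [11, 23]
  Merge: [18] + [11, 23] -> [11, 18, 23]
Merge: [6, 17, 30] + [11, 18, 23] -> [6, 11, 17, 18, 23, 30]

Final sorted array: [6, 11, 17, 18, 23, 30]

The merge sort proceeds by recursively splitting the array and merging sorted halves.
After all merges, the sorted array is [6, 11, 17, 18, 23, 30].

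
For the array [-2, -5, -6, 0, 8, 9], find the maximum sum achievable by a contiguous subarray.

Using Kadane's algorithm on [-2, -5, -6, 0, 8, 9]:

Scanning through the array:
Position 1 (value -5): max_ending_here = -5, max_so_far = -2
Position 2 (value -6): max_ending_here = -6, max_so_far = -2
Position 3 (value 0): max_ending_here = 0, max_so_far = 0
Position 4 (value 8): max_ending_here = 8, max_so_far = 8
Position 5 (value 9): max_ending_here = 17, max_so_far = 17

Maximum subarray: [0, 8, 9]
Maximum sum: 17

The maximum subarray is [0, 8, 9] with sum 17. This subarray runs from index 3 to index 5.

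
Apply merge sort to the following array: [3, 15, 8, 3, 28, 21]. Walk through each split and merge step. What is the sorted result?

Merge sort trace:

Split: [3, 15, 8, 3, 28, 21] -> [3, 15, 8] and [3, 28, 21]
  Split: [3, 15, 8] -> [3] and [15, 8]
    Split: [15, 8] -> [15] and [8]
    Merge: [15] + [8] -> [8, 15]
  Merge: [3] + [8, 15] -> [3, 8, 15]
  Split: [3, 28, 21] -> [3] and [28, 21]
    Split: [28, 21] -> [28] and [21]
    Merge: [28] + [21] -> [21, 28]
  Merge: [3] + [21, 28] -> [3, 21, 28]
Merge: [3, 8, 15] + [3, 21, 28] -> [3, 3, 8, 15, 21, 28]

Final sorted array: [3, 3, 8, 15, 21, 28]

The merge sort proceeds by recursively splitting the array and merging sorted halves.
After all merges, the sorted array is [3, 3, 8, 15, 21, 28].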